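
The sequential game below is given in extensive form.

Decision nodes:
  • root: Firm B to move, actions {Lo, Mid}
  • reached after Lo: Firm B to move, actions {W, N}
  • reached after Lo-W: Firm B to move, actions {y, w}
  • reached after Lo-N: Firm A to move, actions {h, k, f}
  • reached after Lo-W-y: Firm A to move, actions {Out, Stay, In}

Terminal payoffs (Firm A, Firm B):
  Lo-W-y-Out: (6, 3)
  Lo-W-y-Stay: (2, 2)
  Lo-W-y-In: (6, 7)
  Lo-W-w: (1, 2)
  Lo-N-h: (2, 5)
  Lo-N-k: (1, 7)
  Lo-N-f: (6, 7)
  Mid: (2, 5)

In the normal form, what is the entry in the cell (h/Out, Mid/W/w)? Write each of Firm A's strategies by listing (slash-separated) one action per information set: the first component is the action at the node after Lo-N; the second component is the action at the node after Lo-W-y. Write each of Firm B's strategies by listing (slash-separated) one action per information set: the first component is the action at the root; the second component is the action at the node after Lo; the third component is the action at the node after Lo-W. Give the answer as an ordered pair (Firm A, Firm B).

Trace the play path from the root:
  Firm B plays Mid
→ terminal payoff (2, 5).
(Firm A's choice at the node after Lo-N is never reached on this path, so it doesn't affect the outcome.)

(2, 5)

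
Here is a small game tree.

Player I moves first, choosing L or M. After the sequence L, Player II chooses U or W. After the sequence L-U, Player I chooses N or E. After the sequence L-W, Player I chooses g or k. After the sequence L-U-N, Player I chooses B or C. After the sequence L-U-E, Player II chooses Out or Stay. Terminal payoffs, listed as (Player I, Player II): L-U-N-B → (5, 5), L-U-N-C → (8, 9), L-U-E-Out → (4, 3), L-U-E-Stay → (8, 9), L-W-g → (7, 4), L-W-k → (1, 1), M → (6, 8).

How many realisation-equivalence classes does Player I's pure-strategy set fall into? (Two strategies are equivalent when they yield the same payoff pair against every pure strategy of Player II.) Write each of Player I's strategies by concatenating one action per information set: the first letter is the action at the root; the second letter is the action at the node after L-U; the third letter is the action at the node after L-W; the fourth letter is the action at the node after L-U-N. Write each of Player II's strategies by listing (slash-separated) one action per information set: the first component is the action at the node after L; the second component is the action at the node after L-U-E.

Player I has 16 pure strategies: LNgB, LNgC, LNkB, LNkC, LEgB, LEgC, LEkB, LEkC, MNgB, MNgC, MNkB, MNkC, MEgB, MEgC, MEkB, MEkC. Columns: U/Out, U/Stay, W/Out, W/Stay.
{LNgB} → row (5,5) (5,5) (7,4) (7,4)
{LNgC} → row (8,9) (8,9) (7,4) (7,4)
{LNkB} → row (5,5) (5,5) (1,1) (1,1)
{LNkC} → row (8,9) (8,9) (1,1) (1,1)
{LEgB, LEgC} → row (4,3) (8,9) (7,4) (7,4)
{LEkB, LEkC} → row (4,3) (8,9) (1,1) (1,1)
{MNgB, MNgC, MNkB, MNkC, MEgB, MEgC, MEkB, MEkC} → row (6,8) (6,8) (6,8) (6,8)
That's 7 distinct rows out of 16 strategies.

7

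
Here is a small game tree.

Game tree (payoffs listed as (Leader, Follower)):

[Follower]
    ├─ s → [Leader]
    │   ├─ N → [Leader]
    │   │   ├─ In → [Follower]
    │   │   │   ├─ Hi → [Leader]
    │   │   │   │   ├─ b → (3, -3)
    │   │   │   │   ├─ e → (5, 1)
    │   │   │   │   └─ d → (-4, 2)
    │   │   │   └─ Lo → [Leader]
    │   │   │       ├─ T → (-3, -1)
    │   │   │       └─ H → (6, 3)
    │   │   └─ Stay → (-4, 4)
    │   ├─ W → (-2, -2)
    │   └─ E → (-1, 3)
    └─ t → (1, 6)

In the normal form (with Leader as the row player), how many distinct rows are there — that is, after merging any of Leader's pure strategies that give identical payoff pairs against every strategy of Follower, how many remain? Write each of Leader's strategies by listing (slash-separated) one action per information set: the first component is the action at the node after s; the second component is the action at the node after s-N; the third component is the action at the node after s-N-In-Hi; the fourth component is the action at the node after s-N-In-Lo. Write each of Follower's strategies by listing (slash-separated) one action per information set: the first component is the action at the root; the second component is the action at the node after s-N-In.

9

Leader has 36 pure strategies: N/In/b/T, N/In/b/H, N/In/e/T, N/In/e/H, N/In/d/T, N/In/d/H, N/Stay/b/T, N/Stay/b/H, N/Stay/e/T, N/Stay/e/H, N/Stay/d/T, N/Stay/d/H, W/In/b/T, W/In/b/H, W/In/e/T, W/In/e/H, W/In/d/T, W/In/d/H, W/Stay/b/T, W/Stay/b/H, W/Stay/e/T, W/Stay/e/H, W/Stay/d/T, W/Stay/d/H, E/In/b/T, E/In/b/H, E/In/e/T, E/In/e/H, E/In/d/T, E/In/d/H, E/Stay/b/T, E/Stay/b/H, E/Stay/e/T, E/Stay/e/H, E/Stay/d/T, E/Stay/d/H. Columns: s/Hi, s/Lo, t/Hi, t/Lo.
{N/In/b/T} → row (3,-3) (-3,-1) (1,6) (1,6)
{N/In/b/H} → row (3,-3) (6,3) (1,6) (1,6)
{N/In/e/T} → row (5,1) (-3,-1) (1,6) (1,6)
{N/In/e/H} → row (5,1) (6,3) (1,6) (1,6)
{N/In/d/T} → row (-4,2) (-3,-1) (1,6) (1,6)
{N/In/d/H} → row (-4,2) (6,3) (1,6) (1,6)
{N/Stay/b/T, N/Stay/b/H, N/Stay/e/T, N/Stay/e/H, N/Stay/d/T, N/Stay/d/H} → row (-4,4) (-4,4) (1,6) (1,6)
{W/In/b/T, W/In/b/H, W/In/e/T, W/In/e/H, W/In/d/T, W/In/d/H, W/Stay/b/T, W/Stay/b/H, W/Stay/e/T, W/Stay/e/H, W/Stay/d/T, W/Stay/d/H} → row (-2,-2) (-2,-2) (1,6) (1,6)
{E/In/b/T, E/In/b/H, E/In/e/T, E/In/e/H, E/In/d/T, E/In/d/H, E/Stay/b/T, E/Stay/b/H, E/Stay/e/T, E/Stay/e/H, E/Stay/d/T, E/Stay/d/H} → row (-1,3) (-1,3) (1,6) (1,6)
That's 9 distinct rows out of 36 strategies.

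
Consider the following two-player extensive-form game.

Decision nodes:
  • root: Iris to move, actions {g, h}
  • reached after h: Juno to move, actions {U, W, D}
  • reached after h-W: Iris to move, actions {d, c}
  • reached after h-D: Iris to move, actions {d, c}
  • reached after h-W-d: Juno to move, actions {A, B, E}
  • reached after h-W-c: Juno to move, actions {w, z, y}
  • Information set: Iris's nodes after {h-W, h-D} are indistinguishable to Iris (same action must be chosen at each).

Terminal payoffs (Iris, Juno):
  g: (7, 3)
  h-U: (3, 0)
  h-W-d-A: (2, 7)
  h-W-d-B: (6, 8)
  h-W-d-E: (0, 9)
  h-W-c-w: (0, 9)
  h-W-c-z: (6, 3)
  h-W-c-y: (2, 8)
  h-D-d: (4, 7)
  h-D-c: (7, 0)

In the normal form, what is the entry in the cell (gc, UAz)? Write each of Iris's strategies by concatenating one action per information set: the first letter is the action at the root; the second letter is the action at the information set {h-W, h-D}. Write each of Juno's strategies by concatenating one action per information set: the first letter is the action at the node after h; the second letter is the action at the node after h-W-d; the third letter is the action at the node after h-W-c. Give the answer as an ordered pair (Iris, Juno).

Trace the play path from the root:
  Iris plays g
→ terminal payoff (7, 3).
(Iris's choice at the information set {h-W, h-D} is never reached on this path, so it doesn't affect the outcome.)

(7, 3)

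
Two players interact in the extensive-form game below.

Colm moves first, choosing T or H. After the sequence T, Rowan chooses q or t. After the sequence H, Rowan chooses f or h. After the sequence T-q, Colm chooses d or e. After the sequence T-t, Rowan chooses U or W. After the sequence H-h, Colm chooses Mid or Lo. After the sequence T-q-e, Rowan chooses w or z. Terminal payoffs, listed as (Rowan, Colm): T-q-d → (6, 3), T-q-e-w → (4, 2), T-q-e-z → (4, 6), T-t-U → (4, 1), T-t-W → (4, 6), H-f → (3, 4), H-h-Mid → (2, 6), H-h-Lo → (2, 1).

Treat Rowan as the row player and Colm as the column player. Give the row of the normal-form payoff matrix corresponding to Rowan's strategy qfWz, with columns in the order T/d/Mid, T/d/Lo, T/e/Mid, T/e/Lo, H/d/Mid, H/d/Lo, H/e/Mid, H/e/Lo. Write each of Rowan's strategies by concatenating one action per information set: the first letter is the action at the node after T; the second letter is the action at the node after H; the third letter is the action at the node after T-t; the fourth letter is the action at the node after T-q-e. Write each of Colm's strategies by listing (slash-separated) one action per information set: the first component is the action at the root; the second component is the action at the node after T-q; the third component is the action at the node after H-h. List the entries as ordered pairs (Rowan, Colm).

vs T/d/Mid: Colm plays T → Rowan plays q at [T] → Colm plays d at [T-q] → (6, 3)
vs T/d/Lo: Colm plays T → Rowan plays q at [T] → Colm plays d at [T-q] → (6, 3)
vs T/e/Mid: Colm plays T → Rowan plays q at [T] → Colm plays e at [T-q] → Rowan plays z at [T-q-e] → (4, 6)
vs T/e/Lo: Colm plays T → Rowan plays q at [T] → Colm plays e at [T-q] → Rowan plays z at [T-q-e] → (4, 6)
vs H/d/Mid: Colm plays H → Rowan plays f at [H] → (3, 4)
vs H/d/Lo: Colm plays H → Rowan plays f at [H] → (3, 4)
vs H/e/Mid: Colm plays H → Rowan plays f at [H] → (3, 4)
vs H/e/Lo: Colm plays H → Rowan plays f at [H] → (3, 4)

(6,3) (6,3) (4,6) (4,6) (3,4) (3,4) (3,4) (3,4)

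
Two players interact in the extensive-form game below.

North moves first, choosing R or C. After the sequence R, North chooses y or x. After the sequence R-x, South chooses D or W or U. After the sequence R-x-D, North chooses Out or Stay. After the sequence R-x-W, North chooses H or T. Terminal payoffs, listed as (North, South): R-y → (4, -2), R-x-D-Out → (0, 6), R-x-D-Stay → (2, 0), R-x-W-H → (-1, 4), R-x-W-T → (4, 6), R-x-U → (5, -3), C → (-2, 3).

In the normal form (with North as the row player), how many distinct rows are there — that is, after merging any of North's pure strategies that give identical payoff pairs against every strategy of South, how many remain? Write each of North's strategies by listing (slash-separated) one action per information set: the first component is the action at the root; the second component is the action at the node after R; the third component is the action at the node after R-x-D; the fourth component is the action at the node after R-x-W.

North has 16 pure strategies: R/y/Out/H, R/y/Out/T, R/y/Stay/H, R/y/Stay/T, R/x/Out/H, R/x/Out/T, R/x/Stay/H, R/x/Stay/T, C/y/Out/H, C/y/Out/T, C/y/Stay/H, C/y/Stay/T, C/x/Out/H, C/x/Out/T, C/x/Stay/H, C/x/Stay/T. Columns: D, W, U.
{R/y/Out/H, R/y/Out/T, R/y/Stay/H, R/y/Stay/T} → row (4,-2) (4,-2) (4,-2)
{R/x/Out/H} → row (0,6) (-1,4) (5,-3)
{R/x/Out/T} → row (0,6) (4,6) (5,-3)
{R/x/Stay/H} → row (2,0) (-1,4) (5,-3)
{R/x/Stay/T} → row (2,0) (4,6) (5,-3)
{C/y/Out/H, C/y/Out/T, C/y/Stay/H, C/y/Stay/T, C/x/Out/H, C/x/Out/T, C/x/Stay/H, C/x/Stay/T} → row (-2,3) (-2,3) (-2,3)
That's 6 distinct rows out of 16 strategies.

6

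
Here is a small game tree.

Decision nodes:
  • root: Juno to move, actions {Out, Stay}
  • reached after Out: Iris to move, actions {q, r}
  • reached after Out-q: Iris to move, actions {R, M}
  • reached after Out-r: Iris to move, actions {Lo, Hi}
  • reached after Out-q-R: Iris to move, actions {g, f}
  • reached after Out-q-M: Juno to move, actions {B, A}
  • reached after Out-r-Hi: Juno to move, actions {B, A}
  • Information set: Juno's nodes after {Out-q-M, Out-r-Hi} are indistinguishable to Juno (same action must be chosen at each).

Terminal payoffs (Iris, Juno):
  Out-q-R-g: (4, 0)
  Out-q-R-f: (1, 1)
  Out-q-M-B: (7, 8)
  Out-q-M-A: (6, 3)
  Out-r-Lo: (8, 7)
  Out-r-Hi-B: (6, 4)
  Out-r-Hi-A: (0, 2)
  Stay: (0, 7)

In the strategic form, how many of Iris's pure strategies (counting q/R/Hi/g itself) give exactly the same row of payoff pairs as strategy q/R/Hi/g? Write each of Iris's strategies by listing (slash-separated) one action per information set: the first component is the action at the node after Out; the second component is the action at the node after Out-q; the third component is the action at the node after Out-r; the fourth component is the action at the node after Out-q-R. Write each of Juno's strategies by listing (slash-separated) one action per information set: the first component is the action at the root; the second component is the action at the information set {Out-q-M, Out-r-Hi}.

2

Row for q/R/Hi/g (columns Out/B, Out/A, Stay/B, Stay/A): (4,0) (4,0) (0,7) (0,7).
Under q/R/Hi/g, Iris's choice at the node after Out-r can never be reached regardless of what Juno does, so varying those choices leaves every outcome unchanged.
Holding the reachable choices fixed and varying the unreachable one freely already gives 2 equivalent strategies.
No other strategy reproduces this row, so those 2 are the full class: q/R/Lo/g, q/R/Hi/g.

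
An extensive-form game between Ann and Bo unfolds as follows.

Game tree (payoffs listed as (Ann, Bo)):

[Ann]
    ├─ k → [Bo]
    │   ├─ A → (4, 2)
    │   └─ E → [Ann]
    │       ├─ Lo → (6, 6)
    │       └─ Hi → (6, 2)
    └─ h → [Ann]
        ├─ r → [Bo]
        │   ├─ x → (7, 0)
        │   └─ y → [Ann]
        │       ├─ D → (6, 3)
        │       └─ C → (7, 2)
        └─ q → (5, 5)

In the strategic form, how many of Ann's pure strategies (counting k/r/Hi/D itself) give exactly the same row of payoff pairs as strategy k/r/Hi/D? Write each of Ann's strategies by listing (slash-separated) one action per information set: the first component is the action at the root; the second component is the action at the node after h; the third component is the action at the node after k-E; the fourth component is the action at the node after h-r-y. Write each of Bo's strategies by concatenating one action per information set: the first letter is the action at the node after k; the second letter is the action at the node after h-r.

4

Row for k/r/Hi/D (columns Ax, Ay, Ex, Ey): (4,2) (4,2) (6,2) (6,2).
Under k/r/Hi/D, Ann's choice at the node after h and at the node after h-r-y can never be reached regardless of what Bo does, so varying those choices leaves every outcome unchanged.
Holding the reachable choices fixed and varying the unreachable ones freely already gives 2 × 2 = 4 equivalent strategies.
No other strategy reproduces this row, so those 4 are the full class: k/r/Hi/D, k/r/Hi/C, k/q/Hi/D, k/q/Hi/C.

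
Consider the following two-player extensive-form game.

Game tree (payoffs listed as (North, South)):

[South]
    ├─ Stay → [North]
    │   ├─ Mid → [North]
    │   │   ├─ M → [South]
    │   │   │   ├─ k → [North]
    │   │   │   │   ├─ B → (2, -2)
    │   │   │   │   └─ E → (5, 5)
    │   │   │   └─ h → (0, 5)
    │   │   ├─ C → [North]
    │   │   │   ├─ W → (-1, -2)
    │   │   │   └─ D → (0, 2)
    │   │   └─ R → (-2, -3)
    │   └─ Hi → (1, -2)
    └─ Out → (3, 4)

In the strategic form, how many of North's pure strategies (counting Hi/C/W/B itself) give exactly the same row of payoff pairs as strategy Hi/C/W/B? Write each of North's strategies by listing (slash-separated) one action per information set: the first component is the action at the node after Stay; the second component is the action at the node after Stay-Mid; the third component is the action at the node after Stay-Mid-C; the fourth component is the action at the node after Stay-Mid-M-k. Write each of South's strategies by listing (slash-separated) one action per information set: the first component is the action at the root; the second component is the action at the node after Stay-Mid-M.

12

Row for Hi/C/W/B (columns Stay/k, Stay/h, Out/k, Out/h): (1,-2) (1,-2) (3,4) (3,4).
Under Hi/C/W/B, North's choice at the node after Stay-Mid and at the node after Stay-Mid-C and at the node after Stay-Mid-M-k can never be reached regardless of what South does, so varying those choices leaves every outcome unchanged.
Holding the reachable choices fixed and varying the unreachable ones freely already gives 3 × 2 × 2 = 12 equivalent strategies.
No other strategy reproduces this row, so those 12 are the full class: Hi/M/W/B, Hi/M/W/E, Hi/M/D/B, Hi/M/D/E, Hi/C/W/B, Hi/C/W/E, Hi/C/D/B, Hi/C/D/E, Hi/R/W/B, Hi/R/W/E, Hi/R/D/B, Hi/R/D/E.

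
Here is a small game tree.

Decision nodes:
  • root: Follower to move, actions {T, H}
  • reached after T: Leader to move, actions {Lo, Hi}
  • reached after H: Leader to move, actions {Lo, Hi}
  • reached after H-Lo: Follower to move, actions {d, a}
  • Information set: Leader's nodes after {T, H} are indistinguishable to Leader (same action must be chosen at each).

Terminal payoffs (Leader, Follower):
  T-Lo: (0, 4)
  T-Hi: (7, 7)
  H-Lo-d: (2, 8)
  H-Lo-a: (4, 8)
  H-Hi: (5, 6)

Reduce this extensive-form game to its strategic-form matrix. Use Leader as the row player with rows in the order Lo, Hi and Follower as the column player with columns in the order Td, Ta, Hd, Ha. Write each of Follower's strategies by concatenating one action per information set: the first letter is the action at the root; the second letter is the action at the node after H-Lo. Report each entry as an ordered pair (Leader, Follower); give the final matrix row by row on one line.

Lo: (0,4) (0,4) (2,8) (4,8) | Hi: (7,7) (7,7) (5,6) (5,6)

Row Lo: Td→(0,4), Ta→(0,4), Hd→(2,8), Ha→(4,8)
Row Hi: Td→(7,7), Ta→(7,7), Hd→(5,6), Ha→(5,6)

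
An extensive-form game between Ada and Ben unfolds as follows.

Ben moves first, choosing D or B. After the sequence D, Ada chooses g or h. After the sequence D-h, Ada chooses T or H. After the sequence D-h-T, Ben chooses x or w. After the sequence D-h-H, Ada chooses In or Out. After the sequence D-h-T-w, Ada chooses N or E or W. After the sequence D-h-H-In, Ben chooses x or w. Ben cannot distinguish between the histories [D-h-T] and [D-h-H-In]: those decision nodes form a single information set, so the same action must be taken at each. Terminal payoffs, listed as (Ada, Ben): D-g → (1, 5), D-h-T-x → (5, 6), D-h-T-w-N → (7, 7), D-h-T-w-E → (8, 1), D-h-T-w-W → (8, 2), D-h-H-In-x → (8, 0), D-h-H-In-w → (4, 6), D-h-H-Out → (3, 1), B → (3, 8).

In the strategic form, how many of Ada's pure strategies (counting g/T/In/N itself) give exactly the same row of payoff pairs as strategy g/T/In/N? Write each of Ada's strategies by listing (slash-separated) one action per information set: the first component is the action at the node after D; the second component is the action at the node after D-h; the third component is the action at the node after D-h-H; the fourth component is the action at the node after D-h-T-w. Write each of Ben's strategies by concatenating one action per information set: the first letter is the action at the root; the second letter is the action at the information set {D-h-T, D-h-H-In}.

Row for g/T/In/N (columns Dx, Dw, Bx, Bw): (1,5) (1,5) (3,8) (3,8).
Under g/T/In/N, Ada's choice at the node after D-h and at the node after D-h-H and at the node after D-h-T-w can never be reached regardless of what Ben does, so varying those choices leaves every outcome unchanged.
Holding the reachable choices fixed and varying the unreachable ones freely already gives 2 × 2 × 3 = 12 equivalent strategies.
No other strategy reproduces this row, so those 12 are the full class: g/T/In/N, g/T/In/E, g/T/In/W, g/T/Out/N, g/T/Out/E, g/T/Out/W, g/H/In/N, g/H/In/E, g/H/In/W, g/H/Out/N, g/H/Out/E, g/H/Out/W.

12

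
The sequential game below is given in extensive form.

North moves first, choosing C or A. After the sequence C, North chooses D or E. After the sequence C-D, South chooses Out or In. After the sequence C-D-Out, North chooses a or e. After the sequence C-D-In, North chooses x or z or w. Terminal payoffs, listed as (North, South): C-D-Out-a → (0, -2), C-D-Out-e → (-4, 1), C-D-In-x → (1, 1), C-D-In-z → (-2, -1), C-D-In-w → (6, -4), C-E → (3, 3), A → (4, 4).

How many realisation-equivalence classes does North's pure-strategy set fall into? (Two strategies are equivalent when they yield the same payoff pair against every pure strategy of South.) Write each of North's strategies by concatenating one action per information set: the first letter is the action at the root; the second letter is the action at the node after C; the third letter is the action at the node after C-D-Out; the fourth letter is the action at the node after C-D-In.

8

North has 24 pure strategies: CDax, CDaz, CDaw, CDex, CDez, CDew, CEax, CEaz, CEaw, CEex, CEez, CEew, ADax, ADaz, ADaw, ADex, ADez, ADew, AEax, AEaz, AEaw, AEex, AEez, AEew. Columns: Out, In.
{CDax} → row (0,-2) (1,1)
{CDaz} → row (0,-2) (-2,-1)
{CDaw} → row (0,-2) (6,-4)
{CDex} → row (-4,1) (1,1)
{CDez} → row (-4,1) (-2,-1)
{CDew} → row (-4,1) (6,-4)
{CEax, CEaz, CEaw, CEex, CEez, CEew} → row (3,3) (3,3)
{ADax, ADaz, ADaw, ADex, ADez, ADew, AEax, AEaz, AEaw, AEex, AEez, AEew} → row (4,4) (4,4)
That's 8 distinct rows out of 24 strategies.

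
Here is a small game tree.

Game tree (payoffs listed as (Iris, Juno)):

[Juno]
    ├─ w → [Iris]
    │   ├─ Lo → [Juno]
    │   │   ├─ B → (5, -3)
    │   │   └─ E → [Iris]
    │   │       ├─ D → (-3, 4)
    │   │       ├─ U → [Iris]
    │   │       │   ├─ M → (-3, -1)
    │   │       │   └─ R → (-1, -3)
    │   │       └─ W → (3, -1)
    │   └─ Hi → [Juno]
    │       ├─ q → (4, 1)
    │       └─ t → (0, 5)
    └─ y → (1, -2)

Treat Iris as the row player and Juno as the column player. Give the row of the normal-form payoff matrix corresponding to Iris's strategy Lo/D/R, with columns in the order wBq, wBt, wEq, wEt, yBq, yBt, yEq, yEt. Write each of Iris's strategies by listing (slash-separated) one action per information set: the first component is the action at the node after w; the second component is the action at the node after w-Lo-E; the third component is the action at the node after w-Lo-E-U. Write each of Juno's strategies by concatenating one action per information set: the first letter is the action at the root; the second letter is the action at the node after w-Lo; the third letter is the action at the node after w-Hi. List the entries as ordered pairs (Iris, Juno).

vs wBq: Juno plays w → Iris plays Lo at [w] → Juno plays B at [w-Lo] → (5, -3)
vs wBt: Juno plays w → Iris plays Lo at [w] → Juno plays B at [w-Lo] → (5, -3)
vs wEq: Juno plays w → Iris plays Lo at [w] → Juno plays E at [w-Lo] → Iris plays D at [w-Lo-E] → (-3, 4)
vs wEt: Juno plays w → Iris plays Lo at [w] → Juno plays E at [w-Lo] → Iris plays D at [w-Lo-E] → (-3, 4)
vs yBq: Juno plays y → (1, -2)
vs yBt: Juno plays y → (1, -2)
vs yEq: Juno plays y → (1, -2)
vs yEt: Juno plays y → (1, -2)

(5,-3) (5,-3) (-3,4) (-3,4) (1,-2) (1,-2) (1,-2) (1,-2)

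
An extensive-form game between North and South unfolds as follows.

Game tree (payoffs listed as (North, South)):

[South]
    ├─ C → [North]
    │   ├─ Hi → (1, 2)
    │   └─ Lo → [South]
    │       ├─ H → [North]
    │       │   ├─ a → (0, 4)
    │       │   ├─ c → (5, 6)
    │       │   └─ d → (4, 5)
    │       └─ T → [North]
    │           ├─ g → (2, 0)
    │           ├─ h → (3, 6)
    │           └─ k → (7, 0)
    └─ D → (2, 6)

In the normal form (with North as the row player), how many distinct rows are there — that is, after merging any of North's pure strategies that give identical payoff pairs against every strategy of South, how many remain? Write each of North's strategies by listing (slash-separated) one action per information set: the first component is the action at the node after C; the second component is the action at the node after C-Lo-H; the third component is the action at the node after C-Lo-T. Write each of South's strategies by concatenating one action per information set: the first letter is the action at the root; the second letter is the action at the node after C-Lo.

10

North has 18 pure strategies: Hi/a/g, Hi/a/h, Hi/a/k, Hi/c/g, Hi/c/h, Hi/c/k, Hi/d/g, Hi/d/h, Hi/d/k, Lo/a/g, Lo/a/h, Lo/a/k, Lo/c/g, Lo/c/h, Lo/c/k, Lo/d/g, Lo/d/h, Lo/d/k. Columns: CH, CT, DH, DT.
{Hi/a/g, Hi/a/h, Hi/a/k, Hi/c/g, Hi/c/h, Hi/c/k, Hi/d/g, Hi/d/h, Hi/d/k} → row (1,2) (1,2) (2,6) (2,6)
{Lo/a/g} → row (0,4) (2,0) (2,6) (2,6)
{Lo/a/h} → row (0,4) (3,6) (2,6) (2,6)
{Lo/a/k} → row (0,4) (7,0) (2,6) (2,6)
{Lo/c/g} → row (5,6) (2,0) (2,6) (2,6)
{Lo/c/h} → row (5,6) (3,6) (2,6) (2,6)
{Lo/c/k} → row (5,6) (7,0) (2,6) (2,6)
{Lo/d/g} → row (4,5) (2,0) (2,6) (2,6)
{Lo/d/h} → row (4,5) (3,6) (2,6) (2,6)
{Lo/d/k} → row (4,5) (7,0) (2,6) (2,6)
That's 10 distinct rows out of 18 strategies.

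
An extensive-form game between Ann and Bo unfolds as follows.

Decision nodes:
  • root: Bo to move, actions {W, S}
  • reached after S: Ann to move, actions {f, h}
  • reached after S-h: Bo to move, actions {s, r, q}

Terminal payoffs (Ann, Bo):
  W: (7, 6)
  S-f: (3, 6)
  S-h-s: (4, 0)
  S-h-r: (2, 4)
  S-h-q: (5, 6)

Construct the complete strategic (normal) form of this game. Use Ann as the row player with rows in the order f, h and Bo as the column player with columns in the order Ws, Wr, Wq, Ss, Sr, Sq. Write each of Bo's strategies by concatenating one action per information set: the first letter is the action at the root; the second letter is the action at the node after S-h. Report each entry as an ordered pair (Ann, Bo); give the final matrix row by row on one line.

f: (7,6) (7,6) (7,6) (3,6) (3,6) (3,6) | h: (7,6) (7,6) (7,6) (4,0) (2,4) (5,6)

           Ws       Wr       Wq       Ss       Sr       Sq
   f    (7,6)    (7,6)    (7,6)    (3,6)    (3,6)    (3,6)
   h    (7,6)    (7,6)    (7,6)    (4,0)    (2,4)    (5,6)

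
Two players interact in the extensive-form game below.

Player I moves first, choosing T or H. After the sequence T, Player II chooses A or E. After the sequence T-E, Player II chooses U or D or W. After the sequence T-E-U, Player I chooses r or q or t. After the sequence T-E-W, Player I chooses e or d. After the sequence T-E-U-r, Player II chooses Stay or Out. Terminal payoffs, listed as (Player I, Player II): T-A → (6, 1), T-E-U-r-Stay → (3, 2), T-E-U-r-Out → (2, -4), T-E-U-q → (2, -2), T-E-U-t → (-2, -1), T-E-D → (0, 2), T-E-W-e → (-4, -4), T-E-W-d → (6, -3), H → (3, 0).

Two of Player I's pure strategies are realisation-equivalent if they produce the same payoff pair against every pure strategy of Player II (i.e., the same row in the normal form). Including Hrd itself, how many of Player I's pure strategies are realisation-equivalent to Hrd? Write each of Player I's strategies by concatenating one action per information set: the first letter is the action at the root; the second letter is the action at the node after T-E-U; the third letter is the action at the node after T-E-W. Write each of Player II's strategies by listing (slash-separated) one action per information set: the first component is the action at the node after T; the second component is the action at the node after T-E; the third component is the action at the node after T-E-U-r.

6

Row for Hrd (columns A/U/Stay, A/U/Out, A/D/Stay, A/D/Out, A/W/Stay, A/W/Out, E/U/Stay, E/U/Out, E/D/Stay, E/D/Out, E/W/Stay, E/W/Out): (3,0) (3,0) (3,0) (3,0) (3,0) (3,0) (3,0) (3,0) (3,0) (3,0) (3,0) (3,0).
Under Hrd, Player I's choice at the node after T-E-U and at the node after T-E-W can never be reached regardless of what Player II does, so varying those choices leaves every outcome unchanged.
Holding the reachable choices fixed and varying the unreachable ones freely already gives 3 × 2 = 6 equivalent strategies.
No other strategy reproduces this row, so those 6 are the full class: Hre, Hrd, Hqe, Hqd, Hte, Htd.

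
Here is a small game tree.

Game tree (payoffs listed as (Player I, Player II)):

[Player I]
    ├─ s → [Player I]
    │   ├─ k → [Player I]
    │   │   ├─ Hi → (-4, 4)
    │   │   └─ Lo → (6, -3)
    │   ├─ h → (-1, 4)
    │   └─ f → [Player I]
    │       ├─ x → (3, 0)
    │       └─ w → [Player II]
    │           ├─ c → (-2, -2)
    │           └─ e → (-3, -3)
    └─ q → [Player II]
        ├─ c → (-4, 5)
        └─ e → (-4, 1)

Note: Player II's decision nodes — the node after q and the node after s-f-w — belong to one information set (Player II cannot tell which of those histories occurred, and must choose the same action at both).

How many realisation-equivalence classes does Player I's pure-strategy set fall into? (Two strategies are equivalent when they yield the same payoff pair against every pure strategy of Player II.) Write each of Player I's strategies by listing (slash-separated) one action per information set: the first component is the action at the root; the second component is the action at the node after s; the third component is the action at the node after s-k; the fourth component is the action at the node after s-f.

6

Player I has 24 pure strategies: s/k/Hi/x, s/k/Hi/w, s/k/Lo/x, s/k/Lo/w, s/h/Hi/x, s/h/Hi/w, s/h/Lo/x, s/h/Lo/w, s/f/Hi/x, s/f/Hi/w, s/f/Lo/x, s/f/Lo/w, q/k/Hi/x, q/k/Hi/w, q/k/Lo/x, q/k/Lo/w, q/h/Hi/x, q/h/Hi/w, q/h/Lo/x, q/h/Lo/w, q/f/Hi/x, q/f/Hi/w, q/f/Lo/x, q/f/Lo/w. Columns: c, e.
{s/k/Hi/x, s/k/Hi/w} → row (-4,4) (-4,4)
{s/k/Lo/x, s/k/Lo/w} → row (6,-3) (6,-3)
{s/h/Hi/x, s/h/Hi/w, s/h/Lo/x, s/h/Lo/w} → row (-1,4) (-1,4)
{s/f/Hi/x, s/f/Lo/x} → row (3,0) (3,0)
{s/f/Hi/w, s/f/Lo/w} → row (-2,-2) (-3,-3)
{q/k/Hi/x, q/k/Hi/w, q/k/Lo/x, q/k/Lo/w, q/h/Hi/x, q/h/Hi/w, q/h/Lo/x, q/h/Lo/w, q/f/Hi/x, q/f/Hi/w, q/f/Lo/x, q/f/Lo/w} → row (-4,5) (-4,1)
That's 6 distinct rows out of 24 strategies.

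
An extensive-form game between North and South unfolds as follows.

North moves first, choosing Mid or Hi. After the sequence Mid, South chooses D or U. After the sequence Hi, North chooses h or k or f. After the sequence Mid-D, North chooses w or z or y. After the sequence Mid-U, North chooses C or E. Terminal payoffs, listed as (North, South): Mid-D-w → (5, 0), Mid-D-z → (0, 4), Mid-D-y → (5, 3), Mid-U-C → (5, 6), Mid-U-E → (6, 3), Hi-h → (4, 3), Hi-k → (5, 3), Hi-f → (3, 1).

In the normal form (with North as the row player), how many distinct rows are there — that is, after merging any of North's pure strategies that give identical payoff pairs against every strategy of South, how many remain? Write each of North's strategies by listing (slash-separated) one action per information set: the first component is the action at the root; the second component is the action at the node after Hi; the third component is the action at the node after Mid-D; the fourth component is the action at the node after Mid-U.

9

North has 36 pure strategies: Mid/h/w/C, Mid/h/w/E, Mid/h/z/C, Mid/h/z/E, Mid/h/y/C, Mid/h/y/E, Mid/k/w/C, Mid/k/w/E, Mid/k/z/C, Mid/k/z/E, Mid/k/y/C, Mid/k/y/E, Mid/f/w/C, Mid/f/w/E, Mid/f/z/C, Mid/f/z/E, Mid/f/y/C, Mid/f/y/E, Hi/h/w/C, Hi/h/w/E, Hi/h/z/C, Hi/h/z/E, Hi/h/y/C, Hi/h/y/E, Hi/k/w/C, Hi/k/w/E, Hi/k/z/C, Hi/k/z/E, Hi/k/y/C, Hi/k/y/E, Hi/f/w/C, Hi/f/w/E, Hi/f/z/C, Hi/f/z/E, Hi/f/y/C, Hi/f/y/E. Columns: D, U.
{Mid/h/w/C, Mid/k/w/C, Mid/f/w/C} → row (5,0) (5,6)
{Mid/h/w/E, Mid/k/w/E, Mid/f/w/E} → row (5,0) (6,3)
{Mid/h/z/C, Mid/k/z/C, Mid/f/z/C} → row (0,4) (5,6)
{Mid/h/z/E, Mid/k/z/E, Mid/f/z/E} → row (0,4) (6,3)
{Mid/h/y/C, Mid/k/y/C, Mid/f/y/C} → row (5,3) (5,6)
{Mid/h/y/E, Mid/k/y/E, Mid/f/y/E} → row (5,3) (6,3)
{Hi/h/w/C, Hi/h/w/E, Hi/h/z/C, Hi/h/z/E, Hi/h/y/C, Hi/h/y/E} → row (4,3) (4,3)
{Hi/k/w/C, Hi/k/w/E, Hi/k/z/C, Hi/k/z/E, Hi/k/y/C, Hi/k/y/E} → row (5,3) (5,3)
{Hi/f/w/C, Hi/f/w/E, Hi/f/z/C, Hi/f/z/E, Hi/f/y/C, Hi/f/y/E} → row (3,1) (3,1)
That's 9 distinct rows out of 36 strategies.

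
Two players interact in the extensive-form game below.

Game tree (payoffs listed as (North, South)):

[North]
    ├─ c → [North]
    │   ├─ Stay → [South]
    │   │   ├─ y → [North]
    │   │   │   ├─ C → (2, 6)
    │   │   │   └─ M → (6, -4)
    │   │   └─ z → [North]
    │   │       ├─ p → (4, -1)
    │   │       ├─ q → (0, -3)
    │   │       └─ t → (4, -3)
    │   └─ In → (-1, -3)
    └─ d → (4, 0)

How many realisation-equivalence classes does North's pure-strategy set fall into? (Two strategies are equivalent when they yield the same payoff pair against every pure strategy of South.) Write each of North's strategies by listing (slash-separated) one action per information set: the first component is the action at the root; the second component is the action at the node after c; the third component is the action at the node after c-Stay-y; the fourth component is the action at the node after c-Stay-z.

North has 24 pure strategies: c/Stay/C/p, c/Stay/C/q, c/Stay/C/t, c/Stay/M/p, c/Stay/M/q, c/Stay/M/t, c/In/C/p, c/In/C/q, c/In/C/t, c/In/M/p, c/In/M/q, c/In/M/t, d/Stay/C/p, d/Stay/C/q, d/Stay/C/t, d/Stay/M/p, d/Stay/M/q, d/Stay/M/t, d/In/C/p, d/In/C/q, d/In/C/t, d/In/M/p, d/In/M/q, d/In/M/t. Columns: y, z.
{c/Stay/C/p} → row (2,6) (4,-1)
{c/Stay/C/q} → row (2,6) (0,-3)
{c/Stay/C/t} → row (2,6) (4,-3)
{c/Stay/M/p} → row (6,-4) (4,-1)
{c/Stay/M/q} → row (6,-4) (0,-3)
{c/Stay/M/t} → row (6,-4) (4,-3)
{c/In/C/p, c/In/C/q, c/In/C/t, c/In/M/p, c/In/M/q, c/In/M/t} → row (-1,-3) (-1,-3)
{d/Stay/C/p, d/Stay/C/q, d/Stay/C/t, d/Stay/M/p, d/Stay/M/q, d/Stay/M/t, d/In/C/p, d/In/C/q, d/In/C/t, d/In/M/p, d/In/M/q, d/In/M/t} → row (4,0) (4,0)
That's 8 distinct rows out of 24 strategies.

8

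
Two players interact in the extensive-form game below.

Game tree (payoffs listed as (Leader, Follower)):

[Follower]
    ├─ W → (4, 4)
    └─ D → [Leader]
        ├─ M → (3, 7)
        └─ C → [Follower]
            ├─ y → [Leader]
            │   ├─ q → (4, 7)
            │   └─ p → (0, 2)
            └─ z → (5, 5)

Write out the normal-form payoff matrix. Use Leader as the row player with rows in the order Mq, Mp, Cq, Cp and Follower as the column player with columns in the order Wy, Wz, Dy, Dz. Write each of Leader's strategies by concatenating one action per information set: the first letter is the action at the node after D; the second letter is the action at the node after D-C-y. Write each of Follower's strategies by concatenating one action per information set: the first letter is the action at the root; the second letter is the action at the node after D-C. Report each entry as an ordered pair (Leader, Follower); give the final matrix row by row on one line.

Mq: (4,4) (4,4) (3,7) (3,7) | Mp: (4,4) (4,4) (3,7) (3,7) | Cq: (4,4) (4,4) (4,7) (5,5) | Cp: (4,4) (4,4) (0,2) (5,5)

           Wy       Wz       Dy       Dz
  Mq    (4,4)    (4,4)    (3,7)    (3,7)
  Mp    (4,4)    (4,4)    (3,7)    (3,7)
  Cq    (4,4)    (4,4)    (4,7)    (5,5)
  Cp    (4,4)    (4,4)    (0,2)    (5,5)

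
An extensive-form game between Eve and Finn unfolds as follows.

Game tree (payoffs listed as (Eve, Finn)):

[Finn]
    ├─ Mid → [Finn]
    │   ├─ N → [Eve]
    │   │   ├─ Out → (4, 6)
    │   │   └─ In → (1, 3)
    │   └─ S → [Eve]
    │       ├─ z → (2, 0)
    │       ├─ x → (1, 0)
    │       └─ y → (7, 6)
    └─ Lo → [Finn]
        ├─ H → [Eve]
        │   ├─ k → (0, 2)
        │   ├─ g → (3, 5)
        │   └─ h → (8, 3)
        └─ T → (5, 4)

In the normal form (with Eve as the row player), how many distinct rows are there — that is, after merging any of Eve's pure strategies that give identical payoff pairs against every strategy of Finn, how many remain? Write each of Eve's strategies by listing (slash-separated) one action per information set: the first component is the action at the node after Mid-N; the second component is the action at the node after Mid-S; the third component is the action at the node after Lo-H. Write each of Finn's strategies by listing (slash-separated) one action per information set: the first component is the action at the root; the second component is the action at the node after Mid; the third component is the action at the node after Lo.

Eve has 18 pure strategies: Out/z/k, Out/z/g, Out/z/h, Out/x/k, Out/x/g, Out/x/h, Out/y/k, Out/y/g, Out/y/h, In/z/k, In/z/g, In/z/h, In/x/k, In/x/g, In/x/h, In/y/k, In/y/g, In/y/h. Columns: Mid/N/H, Mid/N/T, Mid/S/H, Mid/S/T, Lo/N/H, Lo/N/T, Lo/S/H, Lo/S/T.
{Out/z/k} → row (4,6) (4,6) (2,0) (2,0) (0,2) (5,4) (0,2) (5,4)
{Out/z/g} → row (4,6) (4,6) (2,0) (2,0) (3,5) (5,4) (3,5) (5,4)
{Out/z/h} → row (4,6) (4,6) (2,0) (2,0) (8,3) (5,4) (8,3) (5,4)
{Out/x/k} → row (4,6) (4,6) (1,0) (1,0) (0,2) (5,4) (0,2) (5,4)
{Out/x/g} → row (4,6) (4,6) (1,0) (1,0) (3,5) (5,4) (3,5) (5,4)
{Out/x/h} → row (4,6) (4,6) (1,0) (1,0) (8,3) (5,4) (8,3) (5,4)
{Out/y/k} → row (4,6) (4,6) (7,6) (7,6) (0,2) (5,4) (0,2) (5,4)
{Out/y/g} → row (4,6) (4,6) (7,6) (7,6) (3,5) (5,4) (3,5) (5,4)
{Out/y/h} → row (4,6) (4,6) (7,6) (7,6) (8,3) (5,4) (8,3) (5,4)
{In/z/k} → row (1,3) (1,3) (2,0) (2,0) (0,2) (5,4) (0,2) (5,4)
{In/z/g} → row (1,3) (1,3) (2,0) (2,0) (3,5) (5,4) (3,5) (5,4)
{In/z/h} → row (1,3) (1,3) (2,0) (2,0) (8,3) (5,4) (8,3) (5,4)
{In/x/k} → row (1,3) (1,3) (1,0) (1,0) (0,2) (5,4) (0,2) (5,4)
{In/x/g} → row (1,3) (1,3) (1,0) (1,0) (3,5) (5,4) (3,5) (5,4)
{In/x/h} → row (1,3) (1,3) (1,0) (1,0) (8,3) (5,4) (8,3) (5,4)
{In/y/k} → row (1,3) (1,3) (7,6) (7,6) (0,2) (5,4) (0,2) (5,4)
{In/y/g} → row (1,3) (1,3) (7,6) (7,6) (3,5) (5,4) (3,5) (5,4)
{In/y/h} → row (1,3) (1,3) (7,6) (7,6) (8,3) (5,4) (8,3) (5,4)
That's 18 distinct rows out of 18 strategies.

18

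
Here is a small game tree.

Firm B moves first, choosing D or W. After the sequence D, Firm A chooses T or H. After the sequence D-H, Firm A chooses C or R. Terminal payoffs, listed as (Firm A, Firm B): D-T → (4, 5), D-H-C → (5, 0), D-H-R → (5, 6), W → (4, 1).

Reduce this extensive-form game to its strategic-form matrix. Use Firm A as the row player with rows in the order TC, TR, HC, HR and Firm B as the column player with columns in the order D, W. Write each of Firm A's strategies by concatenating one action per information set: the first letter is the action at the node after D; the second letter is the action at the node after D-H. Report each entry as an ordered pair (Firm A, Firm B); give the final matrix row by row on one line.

TC: (4,5) (4,1) | TR: (4,5) (4,1) | HC: (5,0) (4,1) | HR: (5,6) (4,1)

            D        W
  TC    (4,5)    (4,1)
  TR    (4,5)    (4,1)
  HC    (5,0)    (4,1)
  HR    (5,6)    (4,1)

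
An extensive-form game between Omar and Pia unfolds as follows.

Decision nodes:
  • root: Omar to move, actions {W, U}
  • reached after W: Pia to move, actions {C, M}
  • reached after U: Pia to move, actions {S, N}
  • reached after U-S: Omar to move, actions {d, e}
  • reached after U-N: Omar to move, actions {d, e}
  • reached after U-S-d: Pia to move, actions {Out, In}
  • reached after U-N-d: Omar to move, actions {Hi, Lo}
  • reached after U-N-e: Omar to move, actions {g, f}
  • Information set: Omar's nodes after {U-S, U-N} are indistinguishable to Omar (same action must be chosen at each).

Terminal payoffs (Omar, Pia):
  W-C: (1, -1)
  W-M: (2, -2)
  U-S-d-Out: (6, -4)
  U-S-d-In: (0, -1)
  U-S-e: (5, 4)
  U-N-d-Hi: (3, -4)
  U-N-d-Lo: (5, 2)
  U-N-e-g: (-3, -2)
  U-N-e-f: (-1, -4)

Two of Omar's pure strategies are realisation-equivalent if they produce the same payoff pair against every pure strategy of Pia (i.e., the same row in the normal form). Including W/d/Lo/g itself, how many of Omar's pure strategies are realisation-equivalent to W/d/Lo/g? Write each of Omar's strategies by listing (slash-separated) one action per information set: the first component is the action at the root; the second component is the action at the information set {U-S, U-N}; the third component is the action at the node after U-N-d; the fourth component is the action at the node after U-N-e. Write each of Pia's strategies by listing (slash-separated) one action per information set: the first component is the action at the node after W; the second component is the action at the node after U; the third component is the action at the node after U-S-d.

8

Row for W/d/Lo/g (columns C/S/Out, C/S/In, C/N/Out, C/N/In, M/S/Out, M/S/In, M/N/Out, M/N/In): (1,-1) (1,-1) (1,-1) (1,-1) (2,-2) (2,-2) (2,-2) (2,-2).
Under W/d/Lo/g, Omar's choice at the information set {U-S, U-N} and at the node after U-N-d and at the node after U-N-e can never be reached regardless of what Pia does, so varying those choices leaves every outcome unchanged.
Holding the reachable choices fixed and varying the unreachable ones freely already gives 2 × 2 × 2 = 8 equivalent strategies.
No other strategy reproduces this row, so those 8 are the full class: W/d/Hi/g, W/d/Hi/f, W/d/Lo/g, W/d/Lo/f, W/e/Hi/g, W/e/Hi/f, W/e/Lo/g, W/e/Lo/f.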